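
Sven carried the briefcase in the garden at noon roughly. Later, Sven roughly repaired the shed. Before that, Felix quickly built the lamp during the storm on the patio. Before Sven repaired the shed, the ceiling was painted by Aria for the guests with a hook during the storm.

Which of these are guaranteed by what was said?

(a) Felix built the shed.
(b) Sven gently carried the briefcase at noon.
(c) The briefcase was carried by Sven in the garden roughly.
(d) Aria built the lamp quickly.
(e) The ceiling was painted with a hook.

(a) Not entailed — Felix built the lamp, not the shed; the shed belongs to the repairing event.
(b) Not entailed — 'gently' adds a manner not in (and inconsistent with) the original.
(c) Entailed — every conjunct here is already in the original carrying event.
(d) Not entailed — the passage has Felix building the lamp, not Aria.
(e) Entailed — every conjunct here is already in the original painting event.

(c), (e)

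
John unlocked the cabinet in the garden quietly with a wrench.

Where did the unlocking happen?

in the garden

'in the garden' marks the location of the unlocking event.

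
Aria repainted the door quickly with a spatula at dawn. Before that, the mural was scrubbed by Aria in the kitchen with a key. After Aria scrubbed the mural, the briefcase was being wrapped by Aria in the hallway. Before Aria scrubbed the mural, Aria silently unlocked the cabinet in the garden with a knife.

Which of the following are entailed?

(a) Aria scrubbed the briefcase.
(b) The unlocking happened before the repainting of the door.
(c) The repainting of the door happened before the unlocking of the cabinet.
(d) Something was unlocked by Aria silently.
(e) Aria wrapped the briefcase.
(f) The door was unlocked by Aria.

(a) Not entailed — Aria scrubbed the mural, not the briefcase; the briefcase belongs to the wrapping event.
(b) Entailed — the narrative places the unlocking before the repainting.
(c) Not entailed — the narrative places the unlocking before the repainting, not after.
(d) Entailed — dropping 'with a knife', 'in the garden' and generalizing the patient leaves a sub-description the original still satisfies.
(e) Not entailed — 'was wrapping' is progressive on an accomplishment; it does not entail the completed 'wrapped'.
(f) Not entailed — Aria unlocked the cabinet, not the door; the door belongs to the repainting event.

(b), (d)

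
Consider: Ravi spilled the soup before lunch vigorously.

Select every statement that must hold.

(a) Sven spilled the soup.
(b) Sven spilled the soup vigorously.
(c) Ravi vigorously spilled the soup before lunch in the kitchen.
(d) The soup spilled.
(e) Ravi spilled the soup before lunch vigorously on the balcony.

(a) Not entailed — the passage has Ravi spilling the soup, not Sven.
(b) Not entailed — the passage has Ravi spilling the soup, not Sven.
(c) Not entailed — 'in the kitchen' adds information not in the original event.
(d) Entailed — 'Ravi spilled the soup' is causative; it entails the inchoative 'the soup spilled'.
(e) Not entailed — 'on the balcony' adds information not in the original event.

(d)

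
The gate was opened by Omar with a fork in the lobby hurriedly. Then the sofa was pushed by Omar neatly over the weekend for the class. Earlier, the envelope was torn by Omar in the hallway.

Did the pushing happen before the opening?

no

The narrative orders the opening before the pushing.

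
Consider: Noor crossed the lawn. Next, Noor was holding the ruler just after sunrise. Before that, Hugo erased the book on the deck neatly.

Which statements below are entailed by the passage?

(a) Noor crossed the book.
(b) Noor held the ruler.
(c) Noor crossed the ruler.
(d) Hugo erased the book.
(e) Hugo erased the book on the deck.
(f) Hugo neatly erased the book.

(b), (d), (e), (f)

(a) Not entailed — Noor crossed the lawn, not the book; the book belongs to the erasing event.
(b) Entailed — 'hold' is an activity; 'was holding' entails that some holding happened, so 'held' holds.
(c) Not entailed — Noor crossed the lawn, not the ruler; the ruler belongs to the holding event.
(d) Entailed — every conjunct here is already in the original erasing event.
(e) Entailed — dropping 'neatly' leaves a sub-description the original still satisfies.
(f) Entailed — every conjunct here is already in the original erasing event.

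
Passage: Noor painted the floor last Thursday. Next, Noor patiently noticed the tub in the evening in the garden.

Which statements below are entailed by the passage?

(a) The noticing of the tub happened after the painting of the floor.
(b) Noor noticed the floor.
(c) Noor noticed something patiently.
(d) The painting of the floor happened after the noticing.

(a), (c)

(a) Entailed — the narrative places the painting before the noticing.
(b) Not entailed — Noor noticed the tub, not the floor; the floor belongs to the painting event.
(c) Entailed — dropping 'in the evening', 'in the garden' and generalizing the patient leaves a sub-description the original still satisfies.
(d) Not entailed — the narrative places the painting before the noticing, not after.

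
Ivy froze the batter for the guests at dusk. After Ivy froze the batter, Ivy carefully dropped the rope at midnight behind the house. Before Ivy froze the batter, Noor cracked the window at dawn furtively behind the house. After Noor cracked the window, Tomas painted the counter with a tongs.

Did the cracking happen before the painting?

The narrative orders the cracking before the painting.

yes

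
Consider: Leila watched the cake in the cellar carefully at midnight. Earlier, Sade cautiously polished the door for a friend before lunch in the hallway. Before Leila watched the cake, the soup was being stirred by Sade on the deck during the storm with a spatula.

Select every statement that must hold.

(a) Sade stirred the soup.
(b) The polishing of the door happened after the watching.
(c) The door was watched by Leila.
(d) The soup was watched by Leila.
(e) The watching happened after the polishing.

(a) Entailed — 'stir' is an activity; 'was stirring' entails that some stirring happened, so 'stirred' holds.
(b) Not entailed — the narrative places the polishing before the watching, not after.
(c) Not entailed — Leila watched the cake, not the door; the door belongs to the polishing event.
(d) Not entailed — Leila watched the cake, not the soup; the soup belongs to the stirring event.
(e) Entailed — the narrative places the polishing before the watching.

(a), (e)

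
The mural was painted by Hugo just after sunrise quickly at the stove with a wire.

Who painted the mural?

'Hugo' marks the agent of the painting event.

Hugo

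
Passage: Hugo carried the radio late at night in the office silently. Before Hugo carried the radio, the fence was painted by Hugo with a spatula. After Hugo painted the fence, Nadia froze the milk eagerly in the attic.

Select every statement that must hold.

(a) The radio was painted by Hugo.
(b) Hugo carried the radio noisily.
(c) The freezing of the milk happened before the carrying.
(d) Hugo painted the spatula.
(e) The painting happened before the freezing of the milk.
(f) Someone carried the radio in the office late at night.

(a) Not entailed — Hugo painted the fence, not the radio; the radio belongs to the carrying event.
(b) Not entailed — 'noisily' adds a manner not in (and inconsistent with) the original.
(c) Not entailed — the narrative doesn't order the freezing relative to the carrying.
(d) Not entailed — the spatula is the instrument, not what was painted.
(e) Entailed — the narrative places the painting before the freezing.
(f) Entailed — every conjunct here is already in the original carrying event.

(e), (f)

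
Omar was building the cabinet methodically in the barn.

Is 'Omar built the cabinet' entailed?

'was building' is progressive; for an accomplishment like 'build the cabinet', it doesn't entail completion.

no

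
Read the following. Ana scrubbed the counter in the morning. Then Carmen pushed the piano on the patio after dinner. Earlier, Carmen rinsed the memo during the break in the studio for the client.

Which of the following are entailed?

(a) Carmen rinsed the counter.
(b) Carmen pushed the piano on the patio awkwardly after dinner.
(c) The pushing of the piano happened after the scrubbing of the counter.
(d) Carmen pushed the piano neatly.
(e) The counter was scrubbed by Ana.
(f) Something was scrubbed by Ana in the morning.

(c), (e), (f)

(a) Not entailed — Carmen rinsed the memo, not the counter; the counter belongs to the scrubbing event.
(b) Not entailed — 'awkwardly' adds information not in the original event.
(c) Entailed — the narrative places the scrubbing before the pushing.
(d) Not entailed — 'neatly' adds information not in the original event.
(e) Entailed — dropping 'in the morning' leaves a sub-description the original still satisfies.
(f) Entailed — this follows by dropping conjuncts from the scrubbing event's description.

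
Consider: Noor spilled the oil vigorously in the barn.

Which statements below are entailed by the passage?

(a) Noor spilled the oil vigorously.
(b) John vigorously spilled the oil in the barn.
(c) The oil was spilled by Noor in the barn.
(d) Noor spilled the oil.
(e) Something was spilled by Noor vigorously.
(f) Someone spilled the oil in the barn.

(a) Entailed — every conjunct here is already in the original spilling event.
(b) Not entailed — the passage has Noor spilling the oil, not John.
(c) Entailed — the original entails any weakening of itself; this just drops 'vigorously'.
(d) Entailed — dropping 'in the barn', 'vigorously' leaves a sub-description the original still satisfies.
(e) Entailed — every conjunct here is already in the original spilling event.
(f) Entailed — the original entails any weakening of itself; this just drops 'vigorously' and generalizes the agent.

(a), (c), (d), (e), (f)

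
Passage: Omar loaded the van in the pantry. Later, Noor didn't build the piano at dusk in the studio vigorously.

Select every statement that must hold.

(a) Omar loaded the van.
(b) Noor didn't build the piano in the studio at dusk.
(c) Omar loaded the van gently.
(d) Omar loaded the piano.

(a) Entailed — every conjunct here is already in the original loading event.
(b) Not entailed — dropping 'vigorously' under negation is not valid — the original leaves open that Noor built the piano some other way.
(c) Not entailed — 'gently' adds information not in the original event.
(d) Not entailed — Omar loaded the van, not the piano; the piano belongs to the building event.

(a)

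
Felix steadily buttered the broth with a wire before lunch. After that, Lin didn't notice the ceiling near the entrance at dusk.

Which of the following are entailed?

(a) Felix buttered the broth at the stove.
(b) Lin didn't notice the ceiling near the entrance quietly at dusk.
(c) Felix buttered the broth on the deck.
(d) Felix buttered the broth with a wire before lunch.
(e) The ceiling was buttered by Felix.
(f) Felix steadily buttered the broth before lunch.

(b), (d), (f)

(a) Not entailed — 'at the stove' adds information not in the original event.
(b) Entailed — under negation, adding a further restriction is entailed: if no such noticing event occurred, none occurred quietly either.
(c) Not entailed — 'on the deck' adds information not in the original event.
(d) Entailed — dropping 'steadily' leaves a sub-description the original still satisfies.
(e) Not entailed — Felix buttered the broth, not the ceiling; the ceiling belongs to the noticing event.
(f) Entailed — the original entails any weakening of itself; this just drops 'with a wire'.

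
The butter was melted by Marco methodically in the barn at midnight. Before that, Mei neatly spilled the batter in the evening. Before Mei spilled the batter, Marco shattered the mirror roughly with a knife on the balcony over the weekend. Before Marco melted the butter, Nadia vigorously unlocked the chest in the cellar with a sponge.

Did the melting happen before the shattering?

no

The narrative orders the shattering before the melting.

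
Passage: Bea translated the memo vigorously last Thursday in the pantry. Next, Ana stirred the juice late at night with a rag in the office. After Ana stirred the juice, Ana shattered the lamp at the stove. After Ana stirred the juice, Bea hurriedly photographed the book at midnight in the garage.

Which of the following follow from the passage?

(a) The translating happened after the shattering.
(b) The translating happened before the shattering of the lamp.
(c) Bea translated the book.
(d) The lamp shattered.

(a) Not entailed — the narrative places the translating before the shattering, not after.
(b) Entailed — the narrative places the translating before the shattering.
(c) Not entailed — Bea translated the memo, not the book; the book belongs to the photographing event.
(d) Entailed — 'Ana shattered the lamp' is causative; it entails the inchoative 'the lamp shattered'.

(b), (d)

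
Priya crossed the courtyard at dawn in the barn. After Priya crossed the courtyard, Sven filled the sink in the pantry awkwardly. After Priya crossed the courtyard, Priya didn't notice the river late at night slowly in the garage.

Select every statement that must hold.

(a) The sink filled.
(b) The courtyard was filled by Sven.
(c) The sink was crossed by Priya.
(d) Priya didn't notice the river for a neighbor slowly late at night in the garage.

(a) Entailed — 'Sven filled the sink' is causative; it entails the inchoative 'the sink filled'.
(b) Not entailed — Sven filled the sink, not the courtyard; the courtyard belongs to the crossing event.
(c) Not entailed — Priya crossed the courtyard, not the sink; the sink belongs to the filling event.
(d) Entailed — under negation, adding a further restriction is entailed: if no such noticing event occurred, none occurred for a neighbor either.

(a), (d)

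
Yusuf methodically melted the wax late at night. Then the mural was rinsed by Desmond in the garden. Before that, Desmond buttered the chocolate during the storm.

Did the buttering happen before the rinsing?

yes

The narrative orders the buttering before the rinsing.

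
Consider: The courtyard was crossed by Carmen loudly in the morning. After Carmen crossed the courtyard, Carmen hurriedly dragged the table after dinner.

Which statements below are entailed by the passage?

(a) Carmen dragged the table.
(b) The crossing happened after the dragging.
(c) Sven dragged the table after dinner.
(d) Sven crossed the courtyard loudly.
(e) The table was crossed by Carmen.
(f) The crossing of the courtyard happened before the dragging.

(a), (f)

(a) Entailed — dropping 'hurriedly', 'after dinner' leaves a sub-description the original still satisfies.
(b) Not entailed — the narrative places the crossing before the dragging, not after.
(c) Not entailed — the passage has Carmen dragging the table, not Sven.
(d) Not entailed — the passage has Carmen crossing the courtyard, not Sven.
(e) Not entailed — Carmen crossed the courtyard, not the table; the table belongs to the dragging event.
(f) Entailed — the narrative places the crossing before the dragging.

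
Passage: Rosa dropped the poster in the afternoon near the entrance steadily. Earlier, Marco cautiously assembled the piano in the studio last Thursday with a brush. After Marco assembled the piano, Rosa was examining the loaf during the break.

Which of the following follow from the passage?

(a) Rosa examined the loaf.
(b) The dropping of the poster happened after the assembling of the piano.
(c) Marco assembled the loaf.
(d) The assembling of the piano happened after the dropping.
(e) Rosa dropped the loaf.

(a) Entailed — 'examine' is an activity; 'was examining' entails that some examining happened, so 'examined' holds.
(b) Entailed — the narrative places the assembling before the dropping.
(c) Not entailed — Marco assembled the piano, not the loaf; the loaf belongs to the examining event.
(d) Not entailed — the narrative places the assembling before the dropping, not after.
(e) Not entailed — Rosa dropped the poster, not the loaf; the loaf belongs to the examining event.

(a), (b)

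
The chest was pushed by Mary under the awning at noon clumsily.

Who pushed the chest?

'Mary' marks the agent of the pushing event.

Mary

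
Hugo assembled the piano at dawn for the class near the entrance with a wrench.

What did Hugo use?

'with a wrench' marks the instrument of the assembling event.

a wrench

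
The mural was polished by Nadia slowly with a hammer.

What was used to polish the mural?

a hammer

'with a hammer' marks the instrument of the polishing event.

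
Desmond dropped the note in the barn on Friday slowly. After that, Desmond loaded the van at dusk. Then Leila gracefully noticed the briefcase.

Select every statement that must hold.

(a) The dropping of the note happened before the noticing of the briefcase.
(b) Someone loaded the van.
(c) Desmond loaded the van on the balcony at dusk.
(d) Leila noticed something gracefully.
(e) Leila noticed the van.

(a) Entailed — the narrative places the dropping before the noticing.
(b) Entailed — dropping 'at dusk' and generalizing the agent leaves a sub-description the original still satisfies.
(c) Not entailed — 'on the balcony' adds information not in the original event.
(d) Entailed — the original entails any weakening of itself; this just generalizes the patient.
(e) Not entailed — Leila noticed the briefcase, not the van; the van belongs to the loading event.

(a), (b), (d)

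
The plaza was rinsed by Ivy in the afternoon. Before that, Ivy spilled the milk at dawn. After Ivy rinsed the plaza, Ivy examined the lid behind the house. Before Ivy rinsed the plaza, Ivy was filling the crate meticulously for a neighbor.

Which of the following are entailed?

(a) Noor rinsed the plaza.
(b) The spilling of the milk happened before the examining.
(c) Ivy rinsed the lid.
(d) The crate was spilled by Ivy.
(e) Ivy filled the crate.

(a) Not entailed — the passage has Ivy rinsing the plaza, not Noor.
(b) Entailed — the narrative places the spilling before the examining.
(c) Not entailed — Ivy rinsed the plaza, not the lid; the lid belongs to the examining event.
(d) Not entailed — Ivy spilled the milk, not the crate; the crate belongs to the filling event.
(e) Not entailed — 'was filling' is progressive on an accomplishment; it does not entail the completed 'filled'.

(b)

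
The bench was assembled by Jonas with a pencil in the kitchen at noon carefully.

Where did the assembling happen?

in the kitchen

'in the kitchen' marks the location of the assembling event.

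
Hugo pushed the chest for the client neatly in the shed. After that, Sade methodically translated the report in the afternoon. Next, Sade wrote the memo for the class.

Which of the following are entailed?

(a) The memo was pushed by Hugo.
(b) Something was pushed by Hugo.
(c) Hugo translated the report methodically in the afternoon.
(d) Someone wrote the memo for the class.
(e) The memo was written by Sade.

(a) Not entailed — Hugo pushed the chest, not the memo; the memo belongs to the writing event.
(b) Entailed — this follows by dropping conjuncts from the pushing event's description.
(c) Not entailed — the passage has Sade translating the report, not Hugo.
(d) Entailed — this follows by dropping conjuncts from the writing event's description.
(e) Entailed — the original entails any weakening of itself; this just drops 'for the class'.

(b), (d), (e)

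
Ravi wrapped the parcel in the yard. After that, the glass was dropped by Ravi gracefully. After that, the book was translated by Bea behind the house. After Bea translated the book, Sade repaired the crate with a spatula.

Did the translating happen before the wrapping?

no

The narrative orders the wrapping before the translating.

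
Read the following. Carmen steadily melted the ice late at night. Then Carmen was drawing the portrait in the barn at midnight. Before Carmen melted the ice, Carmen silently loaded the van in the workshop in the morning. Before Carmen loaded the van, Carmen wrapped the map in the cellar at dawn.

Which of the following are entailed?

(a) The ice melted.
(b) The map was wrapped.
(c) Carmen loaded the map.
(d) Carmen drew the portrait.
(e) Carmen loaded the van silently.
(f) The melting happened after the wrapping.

(a) Entailed — 'Carmen melted the ice' is causative; it entails the inchoative 'the ice melted'.
(b) Entailed — dropping 'at dawn', 'in the cellar' and generalizing the agent leaves a sub-description the original still satisfies.
(c) Not entailed — Carmen loaded the van, not the map; the map belongs to the wrapping event.
(d) Not entailed — 'was drawing' is progressive on an accomplishment; it does not entail the completed 'drew'.
(e) Entailed — the original entails any weakening of itself; this just drops 'in the morning', 'in the workshop'.
(f) Entailed — the narrative places the wrapping before the melting.

(a), (b), (e), (f)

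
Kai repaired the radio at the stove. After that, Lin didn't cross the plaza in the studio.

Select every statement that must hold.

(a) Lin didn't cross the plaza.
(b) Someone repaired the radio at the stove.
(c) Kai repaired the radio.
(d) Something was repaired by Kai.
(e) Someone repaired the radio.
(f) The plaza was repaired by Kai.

(b), (c), (d), (e)

(a) Not entailed — dropping 'in the studio' under negation is not valid — the original leaves open that Lin crossed the plaza some other way.
(b) Entailed — the original entails any weakening of itself; this just generalizes the agent.
(c) Entailed — the original entails any weakening of itself; this just drops 'at the stove'.
(d) Entailed — every conjunct here is already in the original repairing event.
(e) Entailed — dropping 'at the stove' and generalizing the agent leaves a sub-description the original still satisfies.
(f) Not entailed — Kai repaired the radio, not the plaza; the plaza belongs to the crossing event.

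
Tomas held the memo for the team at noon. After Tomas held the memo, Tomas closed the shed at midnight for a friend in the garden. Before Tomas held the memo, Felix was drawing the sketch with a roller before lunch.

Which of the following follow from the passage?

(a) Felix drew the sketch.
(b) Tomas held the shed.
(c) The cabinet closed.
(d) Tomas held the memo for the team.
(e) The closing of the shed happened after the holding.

(d), (e)

(a) Not entailed — 'was drawing' is progressive on an accomplishment; it does not entail the completed 'drew'.
(b) Not entailed — Tomas held the memo, not the shed; the shed belongs to the closing event.
(c) Not entailed — the shed is what closed, not the cabinet.
(d) Entailed — dropping 'at noon' leaves a sub-description the original still satisfies.
(e) Entailed — the narrative places the holding before the closing.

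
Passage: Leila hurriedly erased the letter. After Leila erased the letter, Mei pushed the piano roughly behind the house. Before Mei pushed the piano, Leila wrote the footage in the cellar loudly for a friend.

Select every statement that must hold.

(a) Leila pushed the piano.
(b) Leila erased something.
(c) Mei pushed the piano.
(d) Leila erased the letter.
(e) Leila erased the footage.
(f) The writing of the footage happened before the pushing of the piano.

(a) Not entailed — the passage has Mei pushing the piano, not Leila.
(b) Entailed — every conjunct here is already in the original erasing event.
(c) Entailed — this follows by dropping conjuncts from the pushing event's description.
(d) Entailed — dropping 'hurriedly' leaves a sub-description the original still satisfies.
(e) Not entailed — Leila erased the letter, not the footage; the footage belongs to the writing event.
(f) Entailed — the narrative places the writing before the pushing.

(b), (c), (d), (f)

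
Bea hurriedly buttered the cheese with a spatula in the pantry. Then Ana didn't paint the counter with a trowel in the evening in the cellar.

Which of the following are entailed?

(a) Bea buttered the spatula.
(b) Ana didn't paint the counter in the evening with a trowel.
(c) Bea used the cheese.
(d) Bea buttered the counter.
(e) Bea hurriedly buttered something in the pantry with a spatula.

(a) Not entailed — the spatula is the instrument, not what was buttered.
(b) Not entailed — dropping 'in the cellar' under negation is not valid — the original leaves open that Ana painted the counter some other way.
(c) Not entailed — the cheese is the patient, not an instrument — Bea used a spatula.
(d) Not entailed — Bea buttered the cheese, not the counter; the counter belongs to the painting event.
(e) Entailed — this follows by dropping conjuncts from the buttering event's description.

(e)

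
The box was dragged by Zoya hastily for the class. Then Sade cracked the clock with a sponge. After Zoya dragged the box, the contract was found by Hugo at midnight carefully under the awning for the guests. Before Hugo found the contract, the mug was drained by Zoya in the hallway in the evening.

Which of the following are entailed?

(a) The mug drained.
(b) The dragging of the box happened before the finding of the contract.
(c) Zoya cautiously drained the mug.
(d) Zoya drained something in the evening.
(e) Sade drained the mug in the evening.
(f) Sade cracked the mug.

(a) Entailed — 'Zoya drained the mug' is causative; it entails the inchoative 'the mug drained'.
(b) Entailed — the narrative places the dragging before the finding.
(c) Not entailed — 'cautiously' adds information not in the original event.
(d) Entailed — this follows by dropping conjuncts from the draining event's description.
(e) Not entailed — the passage has Zoya draining the mug, not Sade.
(f) Not entailed — Sade cracked the clock, not the mug; the mug belongs to the draining event.

(a), (b), (d)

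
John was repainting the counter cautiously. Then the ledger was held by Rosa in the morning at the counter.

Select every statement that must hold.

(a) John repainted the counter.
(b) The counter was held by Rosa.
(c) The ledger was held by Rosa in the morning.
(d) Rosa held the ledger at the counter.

(a) Not entailed — 'was repainting' is progressive on an accomplishment; it does not entail the completed 'repainted'.
(b) Not entailed — Rosa held the ledger, not the counter; the counter belongs to the repainting event.
(c) Entailed — every conjunct here is already in the original holding event.
(d) Entailed — every conjunct here is already in the original holding event.

(c), (d)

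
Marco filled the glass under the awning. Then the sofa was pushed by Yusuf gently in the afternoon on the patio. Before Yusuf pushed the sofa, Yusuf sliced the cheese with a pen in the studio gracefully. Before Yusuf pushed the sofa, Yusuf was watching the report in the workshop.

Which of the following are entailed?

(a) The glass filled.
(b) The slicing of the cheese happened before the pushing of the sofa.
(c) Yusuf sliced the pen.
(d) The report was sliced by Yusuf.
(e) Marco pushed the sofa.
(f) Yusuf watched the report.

(a), (b), (f)

(a) Entailed — 'Marco filled the glass' is causative; it entails the inchoative 'the glass filled'.
(b) Entailed — the narrative places the slicing before the pushing.
(c) Not entailed — the pen is the instrument, not what was sliced.
(d) Not entailed — Yusuf sliced the cheese, not the report; the report belongs to the watching event.
(e) Not entailed — the passage has Yusuf pushing the sofa, not Marco.
(f) Entailed — 'watch' is an activity; 'was watching' entails that some watching happened, so 'watched' holds.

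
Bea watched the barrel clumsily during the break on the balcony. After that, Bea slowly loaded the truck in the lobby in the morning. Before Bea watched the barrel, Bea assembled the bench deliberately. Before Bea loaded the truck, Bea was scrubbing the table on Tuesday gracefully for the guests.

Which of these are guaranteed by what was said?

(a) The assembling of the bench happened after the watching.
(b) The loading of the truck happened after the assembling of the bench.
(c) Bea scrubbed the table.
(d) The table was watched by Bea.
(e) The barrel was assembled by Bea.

(a) Not entailed — the narrative places the assembling before the watching, not after.
(b) Entailed — the narrative places the assembling before the loading.
(c) Entailed — 'scrub' is an activity; 'was scrubbing' entails that some scrubbing happened, so 'scrubbed' holds.
(d) Not entailed — Bea watched the barrel, not the table; the table belongs to the scrubbing event.
(e) Not entailed — Bea assembled the bench, not the barrel; the barrel belongs to the watching event.

(b), (c)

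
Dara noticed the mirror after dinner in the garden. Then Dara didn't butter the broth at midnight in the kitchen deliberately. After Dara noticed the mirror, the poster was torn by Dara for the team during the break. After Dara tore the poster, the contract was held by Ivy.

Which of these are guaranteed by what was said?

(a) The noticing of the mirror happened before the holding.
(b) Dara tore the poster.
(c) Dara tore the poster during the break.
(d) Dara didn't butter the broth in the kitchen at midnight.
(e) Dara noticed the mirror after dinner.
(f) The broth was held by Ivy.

(a) Entailed — the narrative places the noticing before the holding.
(b) Entailed — every conjunct here is already in the original tearing event.
(c) Entailed — this follows by dropping conjuncts from the tearing event's description.
(d) Not entailed — dropping 'deliberately' under negation is not valid — the original leaves open that Dara buttered the broth some other way.
(e) Entailed — this follows by dropping conjuncts from the noticing event's description.
(f) Not entailed — Ivy held the contract, not the broth; the broth belongs to the buttering event.

(a), (b), (c), (e)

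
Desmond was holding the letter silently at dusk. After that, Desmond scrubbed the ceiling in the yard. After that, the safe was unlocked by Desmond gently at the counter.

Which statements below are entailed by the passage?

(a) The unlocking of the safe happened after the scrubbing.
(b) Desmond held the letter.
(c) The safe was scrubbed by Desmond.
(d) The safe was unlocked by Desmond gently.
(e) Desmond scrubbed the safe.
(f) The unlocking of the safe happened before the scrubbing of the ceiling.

(a), (b), (d)

(a) Entailed — the narrative places the scrubbing before the unlocking.
(b) Entailed — 'hold' is an activity; 'was holding' entails that some holding happened, so 'held' holds.
(c) Not entailed — Desmond scrubbed the ceiling, not the safe; the safe belongs to the unlocking event.
(d) Entailed — dropping 'at the counter' leaves a sub-description the original still satisfies.
(e) Not entailed — Desmond scrubbed the ceiling, not the safe; the safe belongs to the unlocking event.
(f) Not entailed — the narrative places the scrubbing before the unlocking, not after.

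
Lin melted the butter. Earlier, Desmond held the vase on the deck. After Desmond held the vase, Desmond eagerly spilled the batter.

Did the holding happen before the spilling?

yes

The narrative orders the holding before the spilling.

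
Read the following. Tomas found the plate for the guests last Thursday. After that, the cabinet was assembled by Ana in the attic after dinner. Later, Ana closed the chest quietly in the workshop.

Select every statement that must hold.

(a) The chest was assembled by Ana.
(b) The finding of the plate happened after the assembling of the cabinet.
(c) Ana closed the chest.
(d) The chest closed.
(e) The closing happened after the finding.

(a) Not entailed — Ana assembled the cabinet, not the chest; the chest belongs to the closing event.
(b) Not entailed — the narrative places the finding before the assembling, not after.
(c) Entailed — every conjunct here is already in the original closing event.
(d) Entailed — 'Ana closed the chest' is causative; it entails the inchoative 'the chest closed'.
(e) Entailed — the narrative places the finding before the closing.

(c), (d), (e)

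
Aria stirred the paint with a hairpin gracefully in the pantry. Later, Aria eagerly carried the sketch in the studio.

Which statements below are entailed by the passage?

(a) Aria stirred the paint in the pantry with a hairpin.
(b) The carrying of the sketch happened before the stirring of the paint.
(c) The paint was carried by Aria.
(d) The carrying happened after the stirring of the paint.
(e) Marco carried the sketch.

(a) Entailed — every conjunct here is already in the original stirring event.
(b) Not entailed — the narrative places the stirring before the carrying, not after.
(c) Not entailed — Aria carried the sketch, not the paint; the paint belongs to the stirring event.
(d) Entailed — the narrative places the stirring before the carrying.
(e) Not entailed — the passage has Aria carrying the sketch, not Marco.

(a), (d)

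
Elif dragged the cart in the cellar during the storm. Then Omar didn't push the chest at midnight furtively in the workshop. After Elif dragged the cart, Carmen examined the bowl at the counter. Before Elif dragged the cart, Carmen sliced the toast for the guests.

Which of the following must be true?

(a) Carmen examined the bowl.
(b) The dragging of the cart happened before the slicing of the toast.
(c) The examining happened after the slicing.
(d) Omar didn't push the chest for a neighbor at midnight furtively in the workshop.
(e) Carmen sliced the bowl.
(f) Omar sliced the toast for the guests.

(a) Entailed — every conjunct here is already in the original examining event.
(b) Not entailed — the narrative places the slicing before the dragging, not after.
(c) Entailed — the narrative places the slicing before the examining.
(d) Entailed — under negation, adding a further restriction is entailed: if no such pushing event occurred, none occurred for a neighbor either.
(e) Not entailed — Carmen sliced the toast, not the bowl; the bowl belongs to the examining event.
(f) Not entailed — the passage has Carmen slicing the toast, not Omar.

(a), (c), (d)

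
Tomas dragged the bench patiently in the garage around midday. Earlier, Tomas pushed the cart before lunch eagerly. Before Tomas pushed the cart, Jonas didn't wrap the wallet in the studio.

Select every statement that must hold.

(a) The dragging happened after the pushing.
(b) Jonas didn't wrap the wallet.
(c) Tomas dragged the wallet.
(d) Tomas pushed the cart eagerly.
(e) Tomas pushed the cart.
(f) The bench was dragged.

(a), (d), (e), (f)

(a) Entailed — the narrative places the pushing before the dragging.
(b) Not entailed — dropping 'in the studio' under negation is not valid — the original leaves open that Jonas wrapped the wallet some other way.
(c) Not entailed — Tomas dragged the bench, not the wallet; the wallet belongs to the wrapping event.
(d) Entailed — the original entails any weakening of itself; this just drops 'before lunch'.
(e) Entailed — this follows by dropping conjuncts from the pushing event's description.
(f) Entailed — every conjunct here is already in the original dragging event.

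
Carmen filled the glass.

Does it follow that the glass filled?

'Carmen filled the glass' is the causative; it entails the inchoative 'the glass filled'.

yes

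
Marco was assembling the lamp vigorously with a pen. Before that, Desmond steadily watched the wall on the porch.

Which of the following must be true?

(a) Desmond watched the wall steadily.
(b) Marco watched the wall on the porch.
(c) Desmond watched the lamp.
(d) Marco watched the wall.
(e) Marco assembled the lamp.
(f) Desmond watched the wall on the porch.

(a), (f)

(a) Entailed — dropping 'on the porch' leaves a sub-description the original still satisfies.
(b) Not entailed — the passage has Desmond watching the wall, not Marco.
(c) Not entailed — Desmond watched the wall, not the lamp; the lamp belongs to the assembling event.
(d) Not entailed — the passage has Desmond watching the wall, not Marco.
(e) Not entailed — 'was assembling' is progressive on an accomplishment; it does not entail the completed 'assembled'.
(f) Entailed — every conjunct here is already in the original watching event.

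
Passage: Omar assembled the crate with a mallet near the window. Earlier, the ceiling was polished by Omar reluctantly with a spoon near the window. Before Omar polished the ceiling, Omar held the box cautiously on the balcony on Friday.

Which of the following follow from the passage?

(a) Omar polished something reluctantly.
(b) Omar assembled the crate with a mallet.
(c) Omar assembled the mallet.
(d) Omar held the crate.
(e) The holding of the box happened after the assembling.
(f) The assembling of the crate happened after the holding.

(a), (b), (f)

(a) Entailed — the original entails any weakening of itself; this just drops 'with a spoon', 'near the window' and generalizes the patient.
(b) Entailed — every conjunct here is already in the original assembling event.
(c) Not entailed — the mallet is the instrument, not what was assembled.
(d) Not entailed — Omar held the box, not the crate; the crate belongs to the assembling event.
(e) Not entailed — the narrative places the holding before the assembling, not after.
(f) Entailed — the narrative places the holding before the assembling.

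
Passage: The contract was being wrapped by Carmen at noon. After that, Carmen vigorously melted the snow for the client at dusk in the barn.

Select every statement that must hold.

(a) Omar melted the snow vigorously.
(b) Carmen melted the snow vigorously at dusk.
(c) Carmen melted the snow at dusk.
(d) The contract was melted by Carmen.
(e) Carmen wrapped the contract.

(a) Not entailed — the passage has Carmen melting the snow, not Omar.
(b) Entailed — the original entails any weakening of itself; this just drops 'in the barn', 'for the client'.
(c) Entailed — every conjunct here is already in the original melting event.
(d) Not entailed — Carmen melted the snow, not the contract; the contract belongs to the wrapping event.
(e) Not entailed — 'was wrapping' is progressive on an accomplishment; it does not entail the completed 'wrapped'.

(b), (c)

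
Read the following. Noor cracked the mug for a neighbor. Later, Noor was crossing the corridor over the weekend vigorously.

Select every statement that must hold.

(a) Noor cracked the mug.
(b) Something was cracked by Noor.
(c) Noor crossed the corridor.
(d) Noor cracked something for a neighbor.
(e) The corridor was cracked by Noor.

(a), (b), (d)

(a) Entailed — the original entails any weakening of itself; this just drops 'for a neighbor'.
(b) Entailed — this follows by dropping conjuncts from the cracking event's description.
(c) Not entailed — 'was crossing' is progressive on an accomplishment; it does not entail the completed 'crossed'.
(d) Entailed — every conjunct here is already in the original cracking event.
(e) Not entailed — Noor cracked the mug, not the corridor; the corridor belongs to the crossing event.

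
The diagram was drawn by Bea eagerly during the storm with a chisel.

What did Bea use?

'with a chisel' marks the instrument of the drawing event.

a chisel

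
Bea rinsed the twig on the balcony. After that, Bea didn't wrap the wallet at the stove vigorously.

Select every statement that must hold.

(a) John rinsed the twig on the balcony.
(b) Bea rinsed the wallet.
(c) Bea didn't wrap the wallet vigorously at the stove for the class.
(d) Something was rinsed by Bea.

(a) Not entailed — the passage has Bea rinsing the twig, not John.
(b) Not entailed — Bea rinsed the twig, not the wallet; the wallet belongs to the wrapping event.
(c) Entailed — under negation, adding a further restriction is entailed: if no such wrapping event occurred, none occurred for the class either.
(d) Entailed — every conjunct here is already in the original rinsing event.

(c), (d)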